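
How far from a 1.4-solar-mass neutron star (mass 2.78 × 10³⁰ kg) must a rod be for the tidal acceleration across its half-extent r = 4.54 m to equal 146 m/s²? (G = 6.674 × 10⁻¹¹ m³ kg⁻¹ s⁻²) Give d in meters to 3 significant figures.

2.26 × 10⁶ m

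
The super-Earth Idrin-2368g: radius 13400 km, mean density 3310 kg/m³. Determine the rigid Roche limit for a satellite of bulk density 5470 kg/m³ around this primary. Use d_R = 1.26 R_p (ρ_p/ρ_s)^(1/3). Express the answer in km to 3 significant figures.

14300 km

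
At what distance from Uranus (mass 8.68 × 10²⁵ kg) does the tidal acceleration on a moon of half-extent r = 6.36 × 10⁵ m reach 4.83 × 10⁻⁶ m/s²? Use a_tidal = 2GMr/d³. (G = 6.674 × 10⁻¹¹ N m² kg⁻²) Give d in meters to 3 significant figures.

1.15 × 10⁹ m

2GMr/d³ = a_tidal  ⇒  d = (2GMr / a_tidal)^(1/3)
d = (2 × 6.674×10⁻¹¹ × (8.68 × 10²⁵) × (6.36 × 10⁵) / (4.83 × 10⁻⁶))^(1/3)
  = 1.15 × 10⁹ m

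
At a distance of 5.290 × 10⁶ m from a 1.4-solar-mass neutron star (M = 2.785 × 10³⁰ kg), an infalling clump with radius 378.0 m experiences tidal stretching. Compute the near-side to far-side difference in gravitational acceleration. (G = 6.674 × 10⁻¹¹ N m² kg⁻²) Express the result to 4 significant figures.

1.898 × 10³ m/s²

Δa = 4GMr/d³
   = 4 × (6.674 × 10⁻¹¹) × (2.785 × 10³⁰) × (378.0) / (5.290 × 10⁶)³
   = 1.898 × 10³ m/s²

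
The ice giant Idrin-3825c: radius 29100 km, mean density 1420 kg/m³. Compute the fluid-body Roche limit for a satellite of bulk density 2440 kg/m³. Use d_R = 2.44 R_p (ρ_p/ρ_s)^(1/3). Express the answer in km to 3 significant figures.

d_R = 2.44 × 29100 km × (1420/2440)^(1/3)
    = 59300 km

59300 km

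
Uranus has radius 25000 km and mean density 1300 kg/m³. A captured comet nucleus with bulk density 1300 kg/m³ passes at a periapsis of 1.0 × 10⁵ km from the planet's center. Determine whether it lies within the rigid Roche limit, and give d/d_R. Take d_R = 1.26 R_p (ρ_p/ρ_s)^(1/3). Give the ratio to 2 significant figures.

outside; d/d_R ≈ 3.2

d_R = 1.26 × (25000 km) × (1300/1300)^(1/3) = 31500 km
d/d_R = (1.0 × 10⁵) / (31500) = 3.2
Since d/d_R > 1, the body is outside the Roche limit.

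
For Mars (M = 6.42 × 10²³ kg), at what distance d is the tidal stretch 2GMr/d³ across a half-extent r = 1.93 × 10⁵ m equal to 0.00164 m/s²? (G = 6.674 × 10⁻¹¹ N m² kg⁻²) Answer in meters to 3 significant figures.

2GMr/d³ = a_tidal  ⇒  d = (2GMr / a_tidal)^(1/3)
d = (2 × 6.674×10⁻¹¹ × (6.42 × 10²³) × (1.93 × 10⁵) / (0.00164))^(1/3)
  = 2.16 × 10⁷ m

2.16 × 10⁷ m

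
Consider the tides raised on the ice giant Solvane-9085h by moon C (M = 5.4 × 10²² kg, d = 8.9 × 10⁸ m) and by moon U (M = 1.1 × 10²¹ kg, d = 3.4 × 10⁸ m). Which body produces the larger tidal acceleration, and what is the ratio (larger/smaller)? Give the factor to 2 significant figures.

Moon C, by a factor of ≈ 2.7

Tidal stretch scales as M/d³; compute that for each body.
Moon C: (5.4 × 10²²) / (8.9 × 10⁸)³ = 7.660 × 10⁻⁵
Moon U: (1.1 × 10²¹) / (3.4 × 10⁸)³ = 2.799 × 10⁻⁵
Ratio (larger/smaller) = 2.7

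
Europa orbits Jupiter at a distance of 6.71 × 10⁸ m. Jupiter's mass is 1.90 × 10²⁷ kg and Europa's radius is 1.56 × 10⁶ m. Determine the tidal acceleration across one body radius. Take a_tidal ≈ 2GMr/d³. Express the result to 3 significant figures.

1.31 × 10⁻³ m/s²

The tidal stretch is the gradient of GM/d² times the body's extent r, hence the 1/d³ dependence.
a_tidal = 2GMr/d³
        = 2 × (6.674 × 10⁻¹¹) × (1.90 × 10²⁷) × (1.56 × 10⁶) / (6.71 × 10⁸)³
        = 1.31 × 10⁻³ m/s²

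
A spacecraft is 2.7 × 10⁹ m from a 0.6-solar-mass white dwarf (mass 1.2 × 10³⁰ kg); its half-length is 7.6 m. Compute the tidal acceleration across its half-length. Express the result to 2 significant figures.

6.2 × 10⁻⁸ m/s²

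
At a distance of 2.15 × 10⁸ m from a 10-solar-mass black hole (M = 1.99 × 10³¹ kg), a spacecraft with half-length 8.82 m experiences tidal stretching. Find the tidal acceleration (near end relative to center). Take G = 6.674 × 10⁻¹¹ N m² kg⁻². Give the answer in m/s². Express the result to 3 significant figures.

The tidal stretch is the gradient of GM/d² times the body's extent r, hence the 1/d³ dependence.
Δa = 2GMr/d³
   = 2 × (6.674 × 10⁻¹¹) × (1.99 × 10³¹) × (8.82) / (2.15 × 10⁸)³
   = 2.36 × 10⁻³ m/s²

2.36 × 10⁻³ m/s²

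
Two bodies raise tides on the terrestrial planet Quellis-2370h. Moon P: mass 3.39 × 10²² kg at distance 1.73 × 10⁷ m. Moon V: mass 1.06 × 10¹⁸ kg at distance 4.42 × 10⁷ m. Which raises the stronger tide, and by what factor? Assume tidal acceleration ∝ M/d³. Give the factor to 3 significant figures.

Tidal stretch scales as M/d³; compute that for each body.
Moon P: (3.39 × 10²²) / (1.73 × 10⁷)³ = 6.547
Moon V: (1.06 × 10¹⁸) / (4.42 × 10⁷)³ = 1.228 × 10⁻⁵
Ratio (larger/smaller) = 5.33 × 10⁵

Moon P, by a factor of ≈ 5.33 × 10⁵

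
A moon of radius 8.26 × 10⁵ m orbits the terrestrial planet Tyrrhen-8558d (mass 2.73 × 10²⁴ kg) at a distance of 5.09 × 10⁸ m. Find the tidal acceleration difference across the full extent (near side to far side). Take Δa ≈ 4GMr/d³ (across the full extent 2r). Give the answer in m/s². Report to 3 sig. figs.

4.56 × 10⁻⁶ m/s²

The field gradient is 2GM/d³; across the full diameter 2r the difference is 4GMr/d³.
a_tidal = 4GMr/d³
        = 4 × (6.674 × 10⁻¹¹) × (2.73 × 10²⁴) × (8.26 × 10⁵) / (5.09 × 10⁸)³
        = 4.56 × 10⁻⁶ m/s²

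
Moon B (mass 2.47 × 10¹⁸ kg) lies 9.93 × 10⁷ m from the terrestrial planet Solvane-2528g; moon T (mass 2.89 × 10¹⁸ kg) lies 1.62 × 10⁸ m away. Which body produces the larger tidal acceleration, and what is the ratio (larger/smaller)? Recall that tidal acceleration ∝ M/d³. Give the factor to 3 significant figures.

Tidal stretch scales as M/d³; compute that for each body.
Moon B: (2.47 × 10¹⁸) / (9.93 × 10⁷)³ = 2.523 × 10⁻⁶
Moon T: (2.89 × 10¹⁸) / (1.62 × 10⁸)³ = 6.798 × 10⁻⁷
Ratio (larger/smaller) = 3.71

Moon B, by a factor of ≈ 3.71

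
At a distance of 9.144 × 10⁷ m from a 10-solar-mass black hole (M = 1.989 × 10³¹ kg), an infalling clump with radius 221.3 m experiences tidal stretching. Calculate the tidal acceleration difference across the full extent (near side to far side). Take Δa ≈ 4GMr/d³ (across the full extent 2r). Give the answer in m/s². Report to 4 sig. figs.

Δg = 4GMr/d³
   = 4 × (6.674 × 10⁻¹¹) × (1.989 × 10³¹) × (221.3) / (9.144 × 10⁷)³
   = 1.537 m/s²

1.537 m/s²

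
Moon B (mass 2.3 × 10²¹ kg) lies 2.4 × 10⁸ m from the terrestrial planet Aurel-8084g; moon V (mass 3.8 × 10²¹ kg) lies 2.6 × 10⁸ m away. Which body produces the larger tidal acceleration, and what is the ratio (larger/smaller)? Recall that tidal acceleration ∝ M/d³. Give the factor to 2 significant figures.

Moon V, by a factor of ≈ 1.3

Compare M/d³ for the two perturbers:
Moon B: (2.3 × 10²¹) / (2.4 × 10⁸)³ = 1.664 × 10⁻⁴
Moon V: (3.8 × 10²¹) / (2.6 × 10⁸)³ = 2.162 × 10⁻⁴
Ratio (larger/smaller) = 1.3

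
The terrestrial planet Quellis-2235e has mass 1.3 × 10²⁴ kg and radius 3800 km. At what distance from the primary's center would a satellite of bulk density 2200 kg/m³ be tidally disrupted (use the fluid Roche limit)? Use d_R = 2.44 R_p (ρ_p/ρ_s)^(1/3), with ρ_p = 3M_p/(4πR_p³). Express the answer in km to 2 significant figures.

13000 km

ρ_p = 3M_p/(4πR_p³) = 3 × (1.3 × 10²⁴) / (4π × (3.8 × 10⁶ m)³) = 5700 kg/m³
d_R = 2.44 × 3800 km × (5700/2200)^(1/3)
    = 13000 km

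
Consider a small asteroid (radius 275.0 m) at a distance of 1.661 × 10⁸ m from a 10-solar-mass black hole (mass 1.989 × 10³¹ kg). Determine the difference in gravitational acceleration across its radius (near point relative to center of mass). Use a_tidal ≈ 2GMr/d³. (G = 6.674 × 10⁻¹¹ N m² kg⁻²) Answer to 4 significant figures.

1.593 × 10⁻¹ m/s²

a_tidal = 2GMr/d³
        = 2 × (6.674 × 10⁻¹¹) × (1.989 × 10³¹) × (275.0) / (1.661 × 10⁸)³
        = 1.593 × 10⁻¹ m/s²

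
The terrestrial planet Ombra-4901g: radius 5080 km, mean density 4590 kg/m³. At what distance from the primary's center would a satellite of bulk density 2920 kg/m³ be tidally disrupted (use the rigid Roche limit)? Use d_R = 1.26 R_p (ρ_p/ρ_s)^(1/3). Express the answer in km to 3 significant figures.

d_R = 1.26 × 5080 km × (4590/2920)^(1/3)
    = 7440 km

7440 km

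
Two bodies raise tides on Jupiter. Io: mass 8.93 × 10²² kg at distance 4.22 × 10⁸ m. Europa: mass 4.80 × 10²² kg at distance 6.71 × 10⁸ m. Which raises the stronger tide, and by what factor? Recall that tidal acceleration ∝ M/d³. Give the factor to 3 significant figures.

Io, by a factor of ≈ 7.48

Tidal acceleration ∝ M/d³, so compare M/d³ for each.
Io: (8.93 × 10²²) / (4.22 × 10⁸)³ = 1.188 × 10⁻³
Europa: (4.80 × 10²²) / (6.71 × 10⁸)³ = 1.589 × 10⁻⁴
Ratio (larger/smaller) = 7.48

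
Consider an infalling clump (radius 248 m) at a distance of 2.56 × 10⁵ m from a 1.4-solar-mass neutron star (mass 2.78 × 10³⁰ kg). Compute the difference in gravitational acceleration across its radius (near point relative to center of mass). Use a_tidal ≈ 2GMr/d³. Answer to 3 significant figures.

5.49 × 10⁶ m/s²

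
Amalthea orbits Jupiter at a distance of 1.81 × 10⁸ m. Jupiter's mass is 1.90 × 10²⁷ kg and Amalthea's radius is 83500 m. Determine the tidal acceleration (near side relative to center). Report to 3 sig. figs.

Δg = 2GMr/d³
   = 2 × (6.674 × 10⁻¹¹) × (1.90 × 10²⁷) × (83500) / (1.81 × 10⁸)³
   = 3.57 × 10⁻³ m/s²

3.57 × 10⁻³ m/s²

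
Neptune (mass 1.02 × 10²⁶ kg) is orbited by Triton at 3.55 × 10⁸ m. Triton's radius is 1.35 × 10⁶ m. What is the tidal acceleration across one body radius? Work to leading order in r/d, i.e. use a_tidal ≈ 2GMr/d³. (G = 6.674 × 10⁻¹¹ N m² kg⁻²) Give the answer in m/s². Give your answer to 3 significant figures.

4.11 × 10⁻⁴ m/s²

Since r ≪ d, expand the inverse-square field across one radius to get the leading 2GMr/d³ term.
Δa = 2GMr/d³
   = 2 × (6.674 × 10⁻¹¹) × (1.02 × 10²⁶) × (1.35 × 10⁶) / (3.55 × 10⁸)³
   = 4.11 × 10⁻⁴ m/s²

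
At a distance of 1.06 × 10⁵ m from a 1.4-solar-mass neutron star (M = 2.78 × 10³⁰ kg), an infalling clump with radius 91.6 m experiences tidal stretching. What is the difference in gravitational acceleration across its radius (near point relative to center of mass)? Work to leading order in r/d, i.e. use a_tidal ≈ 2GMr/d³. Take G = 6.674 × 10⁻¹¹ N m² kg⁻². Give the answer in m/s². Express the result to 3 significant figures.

Δg = 2GMr/d³
   = 2 × (6.674 × 10⁻¹¹) × (2.78 × 10³⁰) × (91.6) / (1.06 × 10⁵)³
   = 2.85 × 10⁷ m/s²

2.85 × 10⁷ m/s²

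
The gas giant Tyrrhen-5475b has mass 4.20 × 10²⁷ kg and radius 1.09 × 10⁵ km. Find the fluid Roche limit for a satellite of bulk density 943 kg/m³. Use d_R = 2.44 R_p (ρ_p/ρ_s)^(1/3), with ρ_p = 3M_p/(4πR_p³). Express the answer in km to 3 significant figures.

2.49 × 10⁵ km

ρ_p = 3M_p/(4πR_p³) = 3 × (4.20 × 10²⁷) / (4π × (1.09 × 10⁸ m)³) = 774 kg/m³
d_R = 2.44 × 1.09 × 10⁵ km × (774/943)^(1/3)
    = 2.49 × 10⁵ km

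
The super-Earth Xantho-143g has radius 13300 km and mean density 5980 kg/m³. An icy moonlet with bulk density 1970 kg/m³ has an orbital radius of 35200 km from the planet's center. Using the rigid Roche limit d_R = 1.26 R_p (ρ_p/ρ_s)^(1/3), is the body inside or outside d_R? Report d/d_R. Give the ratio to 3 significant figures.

d_R = 1.26 × (13300 km) × (5980/1970)^(1/3) = 24260 km
d/d_R = (35200) / (24260) = 1.45
Since d/d_R > 1, the body is outside the Roche limit.

outside; d/d_R ≈ 1.45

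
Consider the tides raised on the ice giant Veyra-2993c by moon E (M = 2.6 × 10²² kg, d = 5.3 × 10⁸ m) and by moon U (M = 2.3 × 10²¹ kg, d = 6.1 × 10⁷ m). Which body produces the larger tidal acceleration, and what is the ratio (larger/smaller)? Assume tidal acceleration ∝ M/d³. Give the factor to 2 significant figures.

Moon U, by a factor of ≈ 58

Tidal stretch scales as M/d³; compute that for each body.
Moon E: (2.6 × 10²²) / (5.3 × 10⁸)³ = 1.746 × 10⁻⁴
Moon U: (2.3 × 10²¹) / (6.1 × 10⁷)³ = 1.013 × 10⁻²
Ratio (larger/smaller) = 58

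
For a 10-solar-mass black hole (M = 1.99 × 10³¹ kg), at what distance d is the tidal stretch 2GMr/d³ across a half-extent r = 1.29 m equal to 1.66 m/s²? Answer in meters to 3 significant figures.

2GMr/d³ = a_tidal  ⇒  d = (2GMr / a_tidal)^(1/3)
d = (2 × 6.674×10⁻¹¹ × (1.99 × 10³¹) × (1.29) / (1.66))^(1/3)
  = 1.27 × 10⁷ m

1.27 × 10⁷ m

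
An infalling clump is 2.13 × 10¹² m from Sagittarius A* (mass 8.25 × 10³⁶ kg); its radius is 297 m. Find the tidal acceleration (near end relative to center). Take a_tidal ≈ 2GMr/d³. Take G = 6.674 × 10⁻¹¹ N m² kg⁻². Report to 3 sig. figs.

3.38 × 10⁻⁸ m/s²

Δa = 2GMr/d³
   = 2 × (6.674 × 10⁻¹¹) × (8.25 × 10³⁶) × (297) / (2.13 × 10¹²)³
   = 3.38 × 10⁻⁸ m/s²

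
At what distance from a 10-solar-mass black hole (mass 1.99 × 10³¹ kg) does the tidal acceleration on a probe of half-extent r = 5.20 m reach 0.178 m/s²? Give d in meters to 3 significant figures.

4.27 × 10⁷ m

2GMr/d³ = a_tidal  ⇒  d = (2GMr / a_tidal)^(1/3)
d = (2 × 6.674×10⁻¹¹ × (1.99 × 10³¹) × (5.20) / (0.178))^(1/3)
  = 4.27 × 10⁷ m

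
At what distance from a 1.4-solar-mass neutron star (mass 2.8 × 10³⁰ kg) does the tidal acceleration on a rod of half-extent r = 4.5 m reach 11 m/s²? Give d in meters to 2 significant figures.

5.3 × 10⁶ m

2GMr/d³ = a_tidal  ⇒  d = (2GMr / a_tidal)^(1/3)
d = (2 × 6.674×10⁻¹¹ × (2.8 × 10³⁰) × (4.5) / (11))^(1/3)
  = 5.3 × 10⁶ m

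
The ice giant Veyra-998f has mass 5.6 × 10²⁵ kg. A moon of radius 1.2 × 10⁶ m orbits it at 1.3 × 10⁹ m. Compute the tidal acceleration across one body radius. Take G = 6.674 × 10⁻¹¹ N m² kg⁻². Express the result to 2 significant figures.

4.1 × 10⁻⁶ m/s²

Δa = 2GMr/d³
   = 2 × (6.674 × 10⁻¹¹) × (5.6 × 10²⁵) × (1.2 × 10⁶) / (1.3 × 10⁹)³
   = 4.1 × 10⁻⁶ m/s²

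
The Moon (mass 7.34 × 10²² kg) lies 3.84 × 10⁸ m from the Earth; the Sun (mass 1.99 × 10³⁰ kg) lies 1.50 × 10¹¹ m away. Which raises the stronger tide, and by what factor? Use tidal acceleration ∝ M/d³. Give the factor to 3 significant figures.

The tide-raising term goes as M/d³ (the gradient of a 1/d² field).
The Moon: (7.34 × 10²²) / (3.84 × 10⁸)³ = 1.296 × 10⁻³
The Sun: (1.99 × 10³⁰) / (1.50 × 10¹¹)³ = 5.896 × 10⁻⁴
Ratio (larger/smaller) = 2.20

The Moon, by a factor of ≈ 2.20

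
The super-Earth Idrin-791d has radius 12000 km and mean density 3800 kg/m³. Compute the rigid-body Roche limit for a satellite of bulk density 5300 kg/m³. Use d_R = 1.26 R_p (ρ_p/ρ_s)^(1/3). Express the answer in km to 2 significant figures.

d_R = 1.26 × 12000 km × (3800/5300)^(1/3)
    = 14000 km

14000 km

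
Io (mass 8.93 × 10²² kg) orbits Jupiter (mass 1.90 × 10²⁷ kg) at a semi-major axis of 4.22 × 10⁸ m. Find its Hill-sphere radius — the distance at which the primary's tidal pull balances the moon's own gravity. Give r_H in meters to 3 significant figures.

r_H ≈ a (m/3M)^(1/3)
    = (4.22 × 10⁸) × (8.93 × 10²² / (3 × 1.90 × 10²⁷))^(1/3)
    = 1.06 × 10⁷ m

1.06 × 10⁷ m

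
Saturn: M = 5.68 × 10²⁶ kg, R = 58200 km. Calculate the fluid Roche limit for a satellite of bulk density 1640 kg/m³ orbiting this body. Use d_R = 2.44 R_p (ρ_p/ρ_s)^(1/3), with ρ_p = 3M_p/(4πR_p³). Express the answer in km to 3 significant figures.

ρ_p = 3M_p/(4πR_p³) = 3 × (5.68 × 10²⁶) / (4π × (5.82 × 10⁷ m)³) = 688 kg/m³
d_R = 2.44 × 58200 km × (688/1640)^(1/3)
    = 1.06 × 10⁵ km

1.06 × 10⁵ km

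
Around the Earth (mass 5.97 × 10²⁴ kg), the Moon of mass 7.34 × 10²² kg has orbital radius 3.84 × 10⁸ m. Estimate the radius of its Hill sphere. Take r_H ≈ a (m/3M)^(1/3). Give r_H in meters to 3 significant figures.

r_H ≈ a (m/3M)^(1/3)
    = (3.84 × 10⁸) × (7.34 × 10²² / (3 × 5.97 × 10²⁴))^(1/3)
    = 6.15 × 10⁷ m

6.15 × 10⁷ m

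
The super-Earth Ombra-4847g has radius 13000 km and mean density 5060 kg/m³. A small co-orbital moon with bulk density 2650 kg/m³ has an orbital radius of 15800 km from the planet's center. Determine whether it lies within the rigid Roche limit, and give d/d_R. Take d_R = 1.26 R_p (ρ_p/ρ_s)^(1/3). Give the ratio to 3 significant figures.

d_R = 1.26 × (13000 km) × (5060/2650)^(1/3) = 20320 km
d/d_R = (15800) / (20320) = 0.778
Since d/d_R < 1, the body is inside the Roche limit.

inside; d/d_R ≈ 0.778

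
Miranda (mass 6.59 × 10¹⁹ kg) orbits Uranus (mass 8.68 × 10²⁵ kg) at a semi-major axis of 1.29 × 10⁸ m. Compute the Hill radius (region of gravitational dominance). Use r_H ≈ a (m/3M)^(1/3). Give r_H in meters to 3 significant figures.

8.16 × 10⁵ m

r_H ≈ a (m/3M)^(1/3)
    = (1.29 × 10⁸) × (6.59 × 10¹⁹ / (3 × 8.68 × 10²⁵))^(1/3)
    = 8.16 × 10⁵ m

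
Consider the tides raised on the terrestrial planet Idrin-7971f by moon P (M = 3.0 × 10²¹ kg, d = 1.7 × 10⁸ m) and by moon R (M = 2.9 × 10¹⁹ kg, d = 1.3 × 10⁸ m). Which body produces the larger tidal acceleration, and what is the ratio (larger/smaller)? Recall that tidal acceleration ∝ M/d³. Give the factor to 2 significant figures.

Moon P, by a factor of ≈ 46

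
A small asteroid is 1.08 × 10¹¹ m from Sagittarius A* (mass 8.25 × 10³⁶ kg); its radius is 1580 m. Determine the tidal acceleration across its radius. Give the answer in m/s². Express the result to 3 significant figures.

1.38 × 10⁻³ m/s²

The tidal stretch is the gradient of GM/d² times the body's extent r, hence the 1/d³ dependence.
Δa = 2GMr/d³
   = 2 × (6.674 × 10⁻¹¹) × (8.25 × 10³⁶) × (1580) / (1.08 × 10¹¹)³
   = 1.38 × 10⁻³ m/s²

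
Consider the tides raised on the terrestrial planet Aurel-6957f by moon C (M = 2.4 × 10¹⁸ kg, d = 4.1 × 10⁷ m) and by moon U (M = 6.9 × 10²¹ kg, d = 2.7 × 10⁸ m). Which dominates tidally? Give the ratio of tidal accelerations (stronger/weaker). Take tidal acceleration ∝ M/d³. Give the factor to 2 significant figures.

Moon U, by a factor of ≈ 10

The tide-raising term goes as M/d³ (the gradient of a 1/d² field).
Moon C: (2.4 × 10¹⁸) / (4.1 × 10⁷)³ = 3.482 × 10⁻⁵
Moon U: (6.9 × 10²¹) / (2.7 × 10⁸)³ = 3.506 × 10⁻⁴
Ratio (larger/smaller) = 10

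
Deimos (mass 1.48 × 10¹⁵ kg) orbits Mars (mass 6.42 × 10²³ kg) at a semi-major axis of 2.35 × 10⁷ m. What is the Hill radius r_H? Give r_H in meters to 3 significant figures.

r_H ≈ a (m/3M)^(1/3)
    = (2.35 × 10⁷) × (1.48 × 10¹⁵ / (3 × 6.42 × 10²³))^(1/3)
    = 2.15 × 10⁴ m

2.15 × 10⁴ m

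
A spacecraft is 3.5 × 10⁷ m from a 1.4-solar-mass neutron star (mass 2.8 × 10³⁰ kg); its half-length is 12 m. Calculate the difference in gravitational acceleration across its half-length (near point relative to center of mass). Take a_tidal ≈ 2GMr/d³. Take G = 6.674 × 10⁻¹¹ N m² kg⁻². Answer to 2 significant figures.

1.0 × 10⁻¹ m/s²

The tidal stretch is the gradient of GM/d² times the body's extent r, hence the 1/d³ dependence.
Δa = 2GMr/d³
   = 2 × (6.674 × 10⁻¹¹) × (2.8 × 10³⁰) × (12) / (3.5 × 10⁷)³
   = 1.0 × 10⁻¹ m/s²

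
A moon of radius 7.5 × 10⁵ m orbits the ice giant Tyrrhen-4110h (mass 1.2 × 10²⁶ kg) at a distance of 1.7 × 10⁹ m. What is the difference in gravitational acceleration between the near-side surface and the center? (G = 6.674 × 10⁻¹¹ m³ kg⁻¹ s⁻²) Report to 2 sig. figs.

2.4 × 10⁻⁶ m/s²

Since r ≪ d, expand the inverse-square field across one radius to get the leading 2GMr/d³ term.
a_tidal = 2GMr/d³
        = 2 × (6.674 × 10⁻¹¹) × (1.2 × 10²⁶) × (7.5 × 10⁵) / (1.7 × 10⁹)³
        = 2.4 × 10⁻⁶ m/s²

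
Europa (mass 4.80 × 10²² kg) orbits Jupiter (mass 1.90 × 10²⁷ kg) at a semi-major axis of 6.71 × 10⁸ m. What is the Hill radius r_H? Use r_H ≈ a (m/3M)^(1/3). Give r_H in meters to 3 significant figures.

1.37 × 10⁷ m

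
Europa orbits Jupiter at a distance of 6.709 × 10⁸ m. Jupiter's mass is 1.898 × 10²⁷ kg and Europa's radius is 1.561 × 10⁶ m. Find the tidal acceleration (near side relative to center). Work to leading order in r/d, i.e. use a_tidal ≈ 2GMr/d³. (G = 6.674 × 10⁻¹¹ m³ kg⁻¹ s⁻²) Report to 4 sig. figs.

a_tidal = 2GMr/d³
        = 2 × (6.674 × 10⁻¹¹) × (1.898 × 10²⁷) × (1.561 × 10⁶) / (6.709 × 10⁸)³
        = 1.310 × 10⁻³ m/s²

1.310 × 10⁻³ m/s²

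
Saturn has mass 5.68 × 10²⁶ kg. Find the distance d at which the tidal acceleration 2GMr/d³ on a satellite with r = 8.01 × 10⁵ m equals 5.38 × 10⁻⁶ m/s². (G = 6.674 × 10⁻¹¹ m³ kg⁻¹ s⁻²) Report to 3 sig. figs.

2.24 × 10⁹ m

2GMr/d³ = a_tidal  ⇒  d = (2GMr / a_tidal)^(1/3)
d = (2 × 6.674×10⁻¹¹ × (5.68 × 10²⁶) × (8.01 × 10⁵) / (5.38 × 10⁻⁶))^(1/3)
  = 2.24 × 10⁹ m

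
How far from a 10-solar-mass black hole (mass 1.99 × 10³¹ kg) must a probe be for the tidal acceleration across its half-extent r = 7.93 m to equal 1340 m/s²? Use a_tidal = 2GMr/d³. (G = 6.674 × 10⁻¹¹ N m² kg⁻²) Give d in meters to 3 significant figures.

2.51 × 10⁶ m

2GMr/d³ = a_tidal  ⇒  d = (2GMr / a_tidal)^(1/3)
d = (2 × 6.674×10⁻¹¹ × (1.99 × 10³¹) × (7.93) / (1340))^(1/3)
  = 2.51 × 10⁶ m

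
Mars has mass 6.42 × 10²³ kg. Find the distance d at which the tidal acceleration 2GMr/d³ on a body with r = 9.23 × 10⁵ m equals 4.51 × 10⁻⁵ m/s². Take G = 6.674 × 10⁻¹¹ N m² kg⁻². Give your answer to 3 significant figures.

2GMr/d³ = a_tidal  ⇒  d = (2GMr / a_tidal)^(1/3)
d = (2 × 6.674×10⁻¹¹ × (6.42 × 10²³) × (9.23 × 10⁵) / (4.51 × 10⁻⁵))^(1/3)
  = 1.21 × 10⁸ m

1.21 × 10⁸ m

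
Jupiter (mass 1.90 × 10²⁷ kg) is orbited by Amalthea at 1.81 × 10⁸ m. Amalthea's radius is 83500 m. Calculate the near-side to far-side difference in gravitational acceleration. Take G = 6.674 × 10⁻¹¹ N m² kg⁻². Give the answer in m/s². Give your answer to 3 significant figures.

7.14 × 10⁻³ m/s²

Δg = 4GMr/d³
   = 4 × (6.674 × 10⁻¹¹) × (1.90 × 10²⁷) × (83500) / (1.81 × 10⁸)³
   = 7.14 × 10⁻³ m/s²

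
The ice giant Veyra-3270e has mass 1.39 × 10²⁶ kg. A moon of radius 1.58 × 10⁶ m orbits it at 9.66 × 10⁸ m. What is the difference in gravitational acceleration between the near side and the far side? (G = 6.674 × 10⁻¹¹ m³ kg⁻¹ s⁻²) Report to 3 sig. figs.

6.50 × 10⁻⁵ m/s²

Δa = 4GMr/d³
   = 4 × (6.674 × 10⁻¹¹) × (1.39 × 10²⁶) × (1.58 × 10⁶) / (9.66 × 10⁸)³
   = 6.50 × 10⁻⁵ m/s²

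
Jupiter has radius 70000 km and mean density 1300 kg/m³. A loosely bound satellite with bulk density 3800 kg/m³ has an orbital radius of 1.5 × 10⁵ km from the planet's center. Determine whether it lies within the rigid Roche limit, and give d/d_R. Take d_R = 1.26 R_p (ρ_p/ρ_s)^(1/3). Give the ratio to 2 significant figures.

outside; d/d_R ≈ 2.4

d_R = 1.26 × (70000 km) × (1300/3800)^(1/3) = 61690 km
d/d_R = (1.5 × 10⁵) / (61690) = 2.4
Since d/d_R > 1, the body is outside the Roche limit.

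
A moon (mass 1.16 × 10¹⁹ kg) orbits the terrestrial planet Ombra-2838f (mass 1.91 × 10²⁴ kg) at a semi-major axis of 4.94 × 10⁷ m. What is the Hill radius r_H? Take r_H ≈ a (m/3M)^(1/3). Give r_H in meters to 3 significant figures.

6.25 × 10⁵ m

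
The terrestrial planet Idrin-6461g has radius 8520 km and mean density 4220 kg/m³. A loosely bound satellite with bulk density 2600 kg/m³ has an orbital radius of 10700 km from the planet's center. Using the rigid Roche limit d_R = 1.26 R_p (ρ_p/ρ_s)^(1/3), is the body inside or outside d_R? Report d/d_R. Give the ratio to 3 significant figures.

d_R = 1.26 × (8520 km) × (4220/2600)^(1/3) = 12620 km
d/d_R = (10700) / (12620) = 0.848
Since d/d_R < 1, the body is inside the Roche limit.

inside; d/d_R ≈ 0.848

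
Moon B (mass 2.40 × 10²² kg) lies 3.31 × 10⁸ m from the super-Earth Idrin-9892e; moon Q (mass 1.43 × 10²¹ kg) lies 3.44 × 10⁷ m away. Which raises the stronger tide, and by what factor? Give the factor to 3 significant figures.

Moon Q, by a factor of ≈ 53.1

Tidal acceleration ∝ M/d³, so compare M/d³ for each.
Moon B: (2.40 × 10²²) / (3.31 × 10⁸)³ = 6.618 × 10⁻⁴
Moon Q: (1.43 × 10²¹) / (3.44 × 10⁷)³ = 3.513 × 10⁻²
Ratio (larger/smaller) = 53.1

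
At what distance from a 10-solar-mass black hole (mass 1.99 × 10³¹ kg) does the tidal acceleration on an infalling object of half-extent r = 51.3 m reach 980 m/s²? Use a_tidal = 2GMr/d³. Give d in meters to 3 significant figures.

5.18 × 10⁶ m

2GMr/d³ = a_tidal  ⇒  d = (2GMr / a_tidal)^(1/3)
d = (2 × 6.674×10⁻¹¹ × (1.99 × 10³¹) × (51.3) / (980))^(1/3)
  = 5.18 × 10⁶ m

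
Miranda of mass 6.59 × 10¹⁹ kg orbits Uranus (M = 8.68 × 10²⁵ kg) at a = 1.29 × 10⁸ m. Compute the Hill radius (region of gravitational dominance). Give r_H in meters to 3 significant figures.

r_H ≈ a (m/3M)^(1/3)
    = (1.29 × 10⁸) × (6.59 × 10¹⁹ / (3 × 8.68 × 10²⁵))^(1/3)
    = 8.16 × 10⁵ m

8.16 × 10⁵ m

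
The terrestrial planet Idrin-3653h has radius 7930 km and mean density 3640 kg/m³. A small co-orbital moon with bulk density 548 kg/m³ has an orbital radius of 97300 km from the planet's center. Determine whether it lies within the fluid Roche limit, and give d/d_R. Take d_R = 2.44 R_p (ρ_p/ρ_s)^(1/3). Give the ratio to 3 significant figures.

d_R = 2.44 × (7930 km) × (3640/548)^(1/3) = 36370 km
d/d_R = (97300) / (36370) = 2.68
Since d/d_R > 1, the body is outside the Roche limit.

outside; d/d_R ≈ 2.68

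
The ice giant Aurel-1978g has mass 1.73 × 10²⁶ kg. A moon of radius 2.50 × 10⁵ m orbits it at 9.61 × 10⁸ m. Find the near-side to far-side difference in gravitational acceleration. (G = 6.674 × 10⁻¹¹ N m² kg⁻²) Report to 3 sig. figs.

1.30 × 10⁻⁵ m/s²

The field gradient is 2GM/d³; across the full diameter 2r the difference is 4GMr/d³.
a_tidal = 4GMr/d³
        = 4 × (6.674 × 10⁻¹¹) × (1.73 × 10²⁶) × (2.50 × 10⁵) / (9.61 × 10⁸)³
        = 1.30 × 10⁻⁵ m/s²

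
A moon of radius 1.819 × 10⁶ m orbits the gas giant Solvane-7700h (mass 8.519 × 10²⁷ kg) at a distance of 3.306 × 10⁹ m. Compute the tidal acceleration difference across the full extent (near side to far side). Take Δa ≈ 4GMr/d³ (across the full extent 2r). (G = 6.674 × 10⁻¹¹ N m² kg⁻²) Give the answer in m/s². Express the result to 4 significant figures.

1.145 × 10⁻⁴ m/s²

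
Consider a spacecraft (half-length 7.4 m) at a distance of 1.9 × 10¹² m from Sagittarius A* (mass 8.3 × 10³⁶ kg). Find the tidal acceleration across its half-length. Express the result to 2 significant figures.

1.2 × 10⁻⁹ m/s²

The tidal stretch is the gradient of GM/d² times the body's extent r, hence the 1/d³ dependence.
Δa = 2GMr/d³
   = 2 × (6.674 × 10⁻¹¹) × (8.3 × 10³⁶) × (7.4) / (1.9 × 10¹²)³
   = 1.2 × 10⁻⁹ m/s²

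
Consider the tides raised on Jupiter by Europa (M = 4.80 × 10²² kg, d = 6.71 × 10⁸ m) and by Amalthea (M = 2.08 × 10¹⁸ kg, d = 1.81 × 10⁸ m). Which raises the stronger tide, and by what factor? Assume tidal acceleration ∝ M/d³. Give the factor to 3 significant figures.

Europa, by a factor of ≈ 453

Compare M/d³ for the two perturbers:
Europa: (4.80 × 10²²) / (6.71 × 10⁸)³ = 1.589 × 10⁻⁴
Amalthea: (2.08 × 10¹⁸) / (1.81 × 10⁸)³ = 3.508 × 10⁻⁷
Ratio (larger/smaller) = 453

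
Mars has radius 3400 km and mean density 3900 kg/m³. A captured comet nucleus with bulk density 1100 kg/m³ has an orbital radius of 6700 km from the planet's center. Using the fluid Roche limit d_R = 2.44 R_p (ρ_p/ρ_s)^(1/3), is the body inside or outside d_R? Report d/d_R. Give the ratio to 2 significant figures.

d_R = 2.44 × (3400 km) × (3900/1100)^(1/3) = 12650 km
d/d_R = (6700) / (12650) = 0.53
Since d/d_R < 1, the body is inside the Roche limit.

inside; d/d_R ≈ 0.53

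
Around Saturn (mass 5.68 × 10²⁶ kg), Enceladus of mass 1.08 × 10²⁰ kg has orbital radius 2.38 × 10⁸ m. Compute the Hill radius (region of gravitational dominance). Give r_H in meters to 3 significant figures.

r_H ≈ a (m/3M)^(1/3)
    = (2.38 × 10⁸) × (1.08 × 10²⁰ / (3 × 5.68 × 10²⁶))^(1/3)
    = 9.49 × 10⁵ m

9.49 × 10⁵ m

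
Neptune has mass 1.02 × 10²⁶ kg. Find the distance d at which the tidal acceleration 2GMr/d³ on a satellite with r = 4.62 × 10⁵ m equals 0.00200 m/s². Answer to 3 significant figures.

2GMr/d³ = a_tidal  ⇒  d = (2GMr / a_tidal)^(1/3)
d = (2 × 6.674×10⁻¹¹ × (1.02 × 10²⁶) × (4.62 × 10⁵) / (0.00200))^(1/3)
  = 1.47 × 10⁸ m

1.47 × 10⁸ m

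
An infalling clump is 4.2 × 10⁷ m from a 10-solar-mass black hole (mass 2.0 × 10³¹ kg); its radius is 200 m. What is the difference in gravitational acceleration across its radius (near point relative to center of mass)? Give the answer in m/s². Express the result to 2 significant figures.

7.2 m/s²

Since r ≪ d, expand the inverse-square field across one radius to get the leading 2GMr/d³ term.
Δg = 2GMr/d³
   = 2 × (6.674 × 10⁻¹¹) × (2.0 × 10³¹) × (200) / (4.2 × 10⁷)³
   = 7.2 m/s²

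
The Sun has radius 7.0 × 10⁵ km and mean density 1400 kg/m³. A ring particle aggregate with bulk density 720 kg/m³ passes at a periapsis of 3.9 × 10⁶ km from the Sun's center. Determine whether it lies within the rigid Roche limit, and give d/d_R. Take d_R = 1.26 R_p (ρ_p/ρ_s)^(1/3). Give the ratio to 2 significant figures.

d_R = 1.26 × (7.0 × 10⁵ km) × (1400/720)^(1/3) = 1.101 × 10⁶ km
d/d_R = (3.9 × 10⁶) / (1.101 × 10⁶) = 3.5
Since d/d_R > 1, the body is outside the Roche limit.

outside; d/d_R ≈ 3.5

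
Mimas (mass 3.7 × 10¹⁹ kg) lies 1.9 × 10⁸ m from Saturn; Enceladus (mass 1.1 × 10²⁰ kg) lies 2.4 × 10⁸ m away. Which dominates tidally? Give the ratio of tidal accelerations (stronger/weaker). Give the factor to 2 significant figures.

Tidal acceleration ∝ M/d³, so compare M/d³ for each.
Mimas: (3.7 × 10¹⁹) / (1.9 × 10⁸)³ = 5.394 × 10⁻⁶
Enceladus: (1.1 × 10²⁰) / (2.4 × 10⁸)³ = 7.957 × 10⁻⁶
Ratio (larger/smaller) = 1.5

Enceladus, by a factor of ≈ 1.5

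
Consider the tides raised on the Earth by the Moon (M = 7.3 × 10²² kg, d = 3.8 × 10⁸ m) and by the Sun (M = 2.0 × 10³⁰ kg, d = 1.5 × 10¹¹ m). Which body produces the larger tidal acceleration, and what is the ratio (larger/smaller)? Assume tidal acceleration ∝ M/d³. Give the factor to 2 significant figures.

The Moon, by a factor of ≈ 2.2

Tidal stretch scales as M/d³; compute that for each body.
The Moon: (7.3 × 10²²) / (3.8 × 10⁸)³ = 1.330 × 10⁻³
The Sun: (2.0 × 10³⁰) / (1.5 × 10¹¹)³ = 5.926 × 10⁻⁴
Ratio (larger/smaller) = 2.2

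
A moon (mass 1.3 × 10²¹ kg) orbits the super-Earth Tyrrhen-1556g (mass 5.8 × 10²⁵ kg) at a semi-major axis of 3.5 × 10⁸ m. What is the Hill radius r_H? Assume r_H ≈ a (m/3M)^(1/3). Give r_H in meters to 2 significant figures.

6.8 × 10⁶ m

r_H ≈ a (m/3M)^(1/3)
    = (3.5 × 10⁸) × (1.3 × 10²¹ / (3 × 5.8 × 10²⁵))^(1/3)
    = 6.8 × 10⁶ m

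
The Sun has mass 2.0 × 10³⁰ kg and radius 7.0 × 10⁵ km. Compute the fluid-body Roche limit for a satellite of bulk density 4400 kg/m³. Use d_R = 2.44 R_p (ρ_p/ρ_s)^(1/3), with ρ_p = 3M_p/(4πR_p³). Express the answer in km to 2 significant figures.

ρ_p = 3M_p/(4πR_p³) = 3 × (2.0 × 10³⁰) / (4π × (7.0 × 10⁸ m)³) = 1400 kg/m³
d_R = 2.44 × 7.0 × 10⁵ km × (1400/4400)^(1/3)
    = 1.2 × 10⁶ km

1.2 × 10⁶ km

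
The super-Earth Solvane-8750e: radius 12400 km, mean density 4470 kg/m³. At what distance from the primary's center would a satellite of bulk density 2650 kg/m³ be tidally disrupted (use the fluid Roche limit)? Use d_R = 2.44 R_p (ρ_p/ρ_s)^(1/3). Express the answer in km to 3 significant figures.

36000 km

d_R = 2.44 × 12400 km × (4470/2650)^(1/3)
    = 36000 km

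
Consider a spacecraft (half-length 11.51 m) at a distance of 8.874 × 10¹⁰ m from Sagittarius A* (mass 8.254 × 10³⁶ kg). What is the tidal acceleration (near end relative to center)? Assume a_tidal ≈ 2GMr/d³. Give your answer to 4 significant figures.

Δg = 2GMr/d³
   = 2 × (6.674 × 10⁻¹¹) × (8.254 × 10³⁶) × (11.51) / (8.874 × 10¹⁰)³
   = 1.815 × 10⁻⁵ m/s²

1.815 × 10⁻⁵ m/s²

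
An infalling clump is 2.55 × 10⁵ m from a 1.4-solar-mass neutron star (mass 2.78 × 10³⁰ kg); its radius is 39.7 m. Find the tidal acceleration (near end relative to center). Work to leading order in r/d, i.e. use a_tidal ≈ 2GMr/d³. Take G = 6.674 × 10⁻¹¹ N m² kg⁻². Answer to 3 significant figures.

Δg = 2GMr/d³
   = 2 × (6.674 × 10⁻¹¹) × (2.78 × 10³⁰) × (39.7) / (2.55 × 10⁵)³
   = 8.88 × 10⁵ m/s²

8.88 × 10⁵ m/s²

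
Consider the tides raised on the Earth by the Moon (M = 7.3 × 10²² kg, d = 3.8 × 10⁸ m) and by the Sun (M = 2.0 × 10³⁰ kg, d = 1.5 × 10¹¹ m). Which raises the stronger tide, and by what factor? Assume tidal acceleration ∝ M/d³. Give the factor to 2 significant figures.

The Moon, by a factor of ≈ 2.2

Tidal stretch scales as M/d³; compute that for each body.
The Moon: (7.3 × 10²²) / (3.8 × 10⁸)³ = 1.330 × 10⁻³
The Sun: (2.0 × 10³⁰) / (1.5 × 10¹¹)³ = 5.926 × 10⁻⁴
Ratio (larger/smaller) = 2.2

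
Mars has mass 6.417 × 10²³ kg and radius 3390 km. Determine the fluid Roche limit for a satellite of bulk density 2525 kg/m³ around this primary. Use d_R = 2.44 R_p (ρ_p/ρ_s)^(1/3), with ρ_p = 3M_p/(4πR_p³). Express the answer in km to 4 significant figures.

ρ_p = 3M_p/(4πR_p³) = 3 × (6.417 × 10²³) / (4π × (3.390 × 10⁶ m)³) = 3932 kg/m³
d_R = 2.44 × 3390 km × (3932/2525)^(1/3)
    = 9588 km

9588 km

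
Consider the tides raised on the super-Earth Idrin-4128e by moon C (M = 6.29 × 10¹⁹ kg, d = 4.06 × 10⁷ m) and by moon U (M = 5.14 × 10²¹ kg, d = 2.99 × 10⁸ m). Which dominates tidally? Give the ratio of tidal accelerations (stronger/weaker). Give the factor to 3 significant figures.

Tidal stretch scales as M/d³; compute that for each body.
Moon C: (6.29 × 10¹⁹) / (4.06 × 10⁷)³ = 9.399 × 10⁻⁴
Moon U: (5.14 × 10²¹) / (2.99 × 10⁸)³ = 1.923 × 10⁻⁴
Ratio (larger/smaller) = 4.89

Moon C, by a factor of ≈ 4.89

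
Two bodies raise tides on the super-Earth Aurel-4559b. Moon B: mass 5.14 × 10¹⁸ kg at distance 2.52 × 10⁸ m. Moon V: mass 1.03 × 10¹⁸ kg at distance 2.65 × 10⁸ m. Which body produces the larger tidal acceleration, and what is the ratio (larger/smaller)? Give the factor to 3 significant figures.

Tidal acceleration ∝ M/d³, so compare M/d³ for each.
Moon B: (5.14 × 10¹⁸) / (2.52 × 10⁸)³ = 3.212 × 10⁻⁷
Moon V: (1.03 × 10¹⁸) / (2.65 × 10⁸)³ = 5.535 × 10⁻⁸
Ratio (larger/smaller) = 5.80

Moon B, by a factor of ≈ 5.80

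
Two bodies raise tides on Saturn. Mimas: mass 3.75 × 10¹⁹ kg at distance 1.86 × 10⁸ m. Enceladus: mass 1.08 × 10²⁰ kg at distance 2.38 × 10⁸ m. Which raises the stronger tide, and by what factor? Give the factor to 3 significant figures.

Compare M/d³ for the two perturbers:
Mimas: (3.75 × 10¹⁹) / (1.86 × 10⁸)³ = 5.828 × 10⁻⁶
Enceladus: (1.08 × 10²⁰) / (2.38 × 10⁸)³ = 8.011 × 10⁻⁶
Ratio (larger/smaller) = 1.37

Enceladus, by a factor of ≈ 1.37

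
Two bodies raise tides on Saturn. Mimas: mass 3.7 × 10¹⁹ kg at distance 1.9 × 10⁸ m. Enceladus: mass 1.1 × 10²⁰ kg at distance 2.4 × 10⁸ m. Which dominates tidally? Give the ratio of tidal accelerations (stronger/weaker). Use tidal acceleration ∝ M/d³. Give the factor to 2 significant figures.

The tide-raising term goes as M/d³ (the gradient of a 1/d² field).
Mimas: (3.7 × 10¹⁹) / (1.9 × 10⁸)³ = 5.394 × 10⁻⁶
Enceladus: (1.1 × 10²⁰) / (2.4 × 10⁸)³ = 7.957 × 10⁻⁶
Ratio (larger/smaller) = 1.5

Enceladus, by a factor of ≈ 1.5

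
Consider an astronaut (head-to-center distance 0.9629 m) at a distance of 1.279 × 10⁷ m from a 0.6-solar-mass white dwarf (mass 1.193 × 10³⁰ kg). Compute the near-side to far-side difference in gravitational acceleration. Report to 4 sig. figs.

1.466 × 10⁻¹ m/s²

Differencing GM/(d−r)² and GM/(d+r)² to first order in r/d gives 4GMr/d³.
a_tidal = 4GMr/d³
        = 4 × (6.674 × 10⁻¹¹) × (1.193 × 10³⁰) × (0.9629) / (1.279 × 10⁷)³
        = 1.466 × 10⁻¹ m/s²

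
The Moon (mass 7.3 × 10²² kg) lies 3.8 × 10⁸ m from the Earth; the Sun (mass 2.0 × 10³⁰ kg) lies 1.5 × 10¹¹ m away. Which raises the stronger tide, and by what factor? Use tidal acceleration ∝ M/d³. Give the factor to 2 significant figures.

Tidal stretch scales as M/d³; compute that for each body.
The Moon: (7.3 × 10²²) / (3.8 × 10⁸)³ = 1.330 × 10⁻³
The Sun: (2.0 × 10³⁰) / (1.5 × 10¹¹)³ = 5.926 × 10⁻⁴
Ratio (larger/smaller) = 2.2

The Moon, by a factor of ≈ 2.2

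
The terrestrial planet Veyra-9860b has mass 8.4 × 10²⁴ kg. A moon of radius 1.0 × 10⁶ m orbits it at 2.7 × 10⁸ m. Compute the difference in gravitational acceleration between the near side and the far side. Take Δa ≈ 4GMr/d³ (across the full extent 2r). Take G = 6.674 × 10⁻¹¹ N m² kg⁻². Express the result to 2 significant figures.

1.1 × 10⁻⁴ m/s²

Differencing GM/(d−r)² and GM/(d+r)² to first order in r/d gives 4GMr/d³.
a_tidal = 4GMr/d³
        = 4 × (6.674 × 10⁻¹¹) × (8.4 × 10²⁴) × (1.0 × 10⁶) / (2.7 × 10⁸)³
        = 1.1 × 10⁻⁴ m/s²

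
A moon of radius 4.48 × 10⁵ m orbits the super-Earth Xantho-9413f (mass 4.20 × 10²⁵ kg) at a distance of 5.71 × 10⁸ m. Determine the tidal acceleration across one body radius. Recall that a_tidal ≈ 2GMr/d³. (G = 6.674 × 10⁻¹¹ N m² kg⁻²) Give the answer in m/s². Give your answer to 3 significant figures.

1.35 × 10⁻⁵ m/s²

Differencing GM/(d−r)² and GM/d² to first order in r/d gives 2GMr/d³.
a_tidal = 2GMr/d³
        = 2 × (6.674 × 10⁻¹¹) × (4.20 × 10²⁵) × (4.48 × 10⁵) / (5.71 × 10⁸)³
        = 1.35 × 10⁻⁵ m/s²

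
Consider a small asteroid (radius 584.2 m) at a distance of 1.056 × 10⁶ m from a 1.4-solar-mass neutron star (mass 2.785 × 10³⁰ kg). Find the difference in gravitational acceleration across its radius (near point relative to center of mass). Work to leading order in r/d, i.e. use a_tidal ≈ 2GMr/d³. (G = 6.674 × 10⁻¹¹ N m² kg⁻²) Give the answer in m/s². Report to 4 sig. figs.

1.844 × 10⁵ m/s²

Δa = 2GMr/d³
   = 2 × (6.674 × 10⁻¹¹) × (2.785 × 10³⁰) × (584.2) / (1.056 × 10⁶)³
   = 1.844 × 10⁵ m/s²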